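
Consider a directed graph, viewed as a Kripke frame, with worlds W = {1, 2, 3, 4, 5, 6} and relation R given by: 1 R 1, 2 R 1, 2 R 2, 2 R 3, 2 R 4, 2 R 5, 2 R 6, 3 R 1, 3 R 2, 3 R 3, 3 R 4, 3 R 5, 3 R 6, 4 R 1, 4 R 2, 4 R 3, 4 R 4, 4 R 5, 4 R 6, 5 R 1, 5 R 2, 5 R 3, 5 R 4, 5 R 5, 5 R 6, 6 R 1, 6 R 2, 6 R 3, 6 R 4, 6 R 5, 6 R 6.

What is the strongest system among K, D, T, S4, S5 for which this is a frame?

S4

Serial (axiom D): yes — every world has a successor (e.g. 1 R 1).
Reflexive (axiom T): yes — every world is R-related to itself.
Transitive (axiom 4): yes — every two-step R-path is closed by a direct edge.
Euclidean (axiom 5): no — 2 R 1 and 2 R 3, but not 1 R 3.
So F validates K, D, T, S4; S5 would additionally require R to be Euclidean. The strongest is S4.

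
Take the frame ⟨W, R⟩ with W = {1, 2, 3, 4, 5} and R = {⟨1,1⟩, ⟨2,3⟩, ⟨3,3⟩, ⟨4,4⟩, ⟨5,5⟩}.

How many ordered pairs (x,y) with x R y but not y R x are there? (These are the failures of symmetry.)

Enumerating: (2,3).

1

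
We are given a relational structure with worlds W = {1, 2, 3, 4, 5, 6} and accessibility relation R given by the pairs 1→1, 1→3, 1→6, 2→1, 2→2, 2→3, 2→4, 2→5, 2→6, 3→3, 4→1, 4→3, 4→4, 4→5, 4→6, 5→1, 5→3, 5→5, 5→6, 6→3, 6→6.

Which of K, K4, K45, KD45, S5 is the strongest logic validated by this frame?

Transitive (axiom 4): yes — every two-step R-path is closed by a direct edge.
Euclidean (axiom 5): no — 1 R 3 and 1 R 6, but not 3 R 6.
Serial (axiom D): yes — every world has a successor (e.g. 1 R 1).
Reflexive (axiom T): yes — every world is R-related to itself.
So F validates K, K4; K45 would additionally require R to be Euclidean. The strongest is K4.

K4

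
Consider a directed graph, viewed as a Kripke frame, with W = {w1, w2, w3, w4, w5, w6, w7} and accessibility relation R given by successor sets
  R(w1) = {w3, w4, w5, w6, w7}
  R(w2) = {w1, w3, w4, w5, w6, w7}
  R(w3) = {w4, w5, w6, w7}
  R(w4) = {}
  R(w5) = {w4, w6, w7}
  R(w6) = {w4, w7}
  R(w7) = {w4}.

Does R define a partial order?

Reflexive: no — w1 is not related to itself.
Transitive: yes — every two-step R-path is closed by a direct edge.
Antisymmetric: yes — no distinct pair is related both ways.
So R is not a partial order.

No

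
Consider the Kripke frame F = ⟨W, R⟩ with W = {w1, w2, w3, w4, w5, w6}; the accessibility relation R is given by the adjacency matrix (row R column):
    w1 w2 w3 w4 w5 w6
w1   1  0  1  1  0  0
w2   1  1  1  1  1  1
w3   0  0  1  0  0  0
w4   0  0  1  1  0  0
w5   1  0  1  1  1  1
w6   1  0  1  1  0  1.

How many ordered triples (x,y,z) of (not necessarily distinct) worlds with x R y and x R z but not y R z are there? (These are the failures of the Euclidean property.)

35

Enumerating: (w1,w3,w1), (w1,w3,w4), (w1,w4,w1), (w2,w1,w2), (w2,w1,w5), (w2,w1,w6), (w2,w3,w1), (w2,w3,w2), (w2,w3,w4), (w2,w3,w5), (w2,w3,w6), (w2,w4,w1), … and 23 more.
Total: 35.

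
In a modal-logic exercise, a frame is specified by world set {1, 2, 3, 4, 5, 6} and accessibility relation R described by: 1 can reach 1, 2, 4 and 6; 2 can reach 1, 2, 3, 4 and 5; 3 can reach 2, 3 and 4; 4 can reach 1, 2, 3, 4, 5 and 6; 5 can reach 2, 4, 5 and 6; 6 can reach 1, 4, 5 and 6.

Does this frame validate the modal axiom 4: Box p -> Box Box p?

The schema 4 characterises exactly the transitive frames.
Transitive: no — 1 R 2 and 2 R 3, but not 1 R 3.

No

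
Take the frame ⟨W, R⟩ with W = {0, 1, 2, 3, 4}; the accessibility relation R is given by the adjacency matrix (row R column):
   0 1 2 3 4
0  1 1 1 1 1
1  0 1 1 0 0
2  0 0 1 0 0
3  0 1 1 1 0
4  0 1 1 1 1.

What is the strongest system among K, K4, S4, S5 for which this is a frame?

Transitive (axiom 4): yes — every two-step R-path is closed by a direct edge.
Reflexive (axiom T): yes — every world is R-related to itself.
Euclidean (axiom 5): no — 0 R 1 and 0 R 3, but not 1 R 3.
So F validates K, K4, S4; S5 would additionally require R to be Euclidean. The strongest is S4.

S4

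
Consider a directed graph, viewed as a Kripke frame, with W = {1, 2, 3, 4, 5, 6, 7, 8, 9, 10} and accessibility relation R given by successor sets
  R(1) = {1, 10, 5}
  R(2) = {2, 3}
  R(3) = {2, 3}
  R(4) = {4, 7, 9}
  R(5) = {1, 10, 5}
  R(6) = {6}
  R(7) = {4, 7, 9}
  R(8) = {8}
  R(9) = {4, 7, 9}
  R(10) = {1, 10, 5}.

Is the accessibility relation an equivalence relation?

Reflexive: yes — every world is R-related to itself.
Symmetric: yes — every pair in R has its reverse in R.
Transitive: yes — every two-step R-path is closed by a direct edge.
So R is an equivalence relation.

Yes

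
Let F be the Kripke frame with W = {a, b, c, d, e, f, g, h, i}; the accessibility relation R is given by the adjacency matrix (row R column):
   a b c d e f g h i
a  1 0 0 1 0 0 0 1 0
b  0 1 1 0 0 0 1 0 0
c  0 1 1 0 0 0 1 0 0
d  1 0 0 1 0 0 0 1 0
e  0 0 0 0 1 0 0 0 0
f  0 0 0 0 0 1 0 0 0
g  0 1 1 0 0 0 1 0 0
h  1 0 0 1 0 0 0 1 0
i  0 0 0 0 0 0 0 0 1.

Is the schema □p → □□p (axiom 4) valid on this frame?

Axiom 4 corresponds to the accessibility relation being transitive.
Transitive: yes — every two-step R-path is closed by a direct edge.

Yes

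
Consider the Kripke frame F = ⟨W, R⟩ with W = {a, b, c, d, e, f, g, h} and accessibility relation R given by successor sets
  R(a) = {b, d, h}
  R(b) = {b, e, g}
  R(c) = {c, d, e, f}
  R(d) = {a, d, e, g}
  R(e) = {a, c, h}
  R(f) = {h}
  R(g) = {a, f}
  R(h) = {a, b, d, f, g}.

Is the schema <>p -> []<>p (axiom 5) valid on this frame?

The schema 5 characterises exactly the Euclidean frames.
Euclidean: no — a R b and a R d, but not b R d.

No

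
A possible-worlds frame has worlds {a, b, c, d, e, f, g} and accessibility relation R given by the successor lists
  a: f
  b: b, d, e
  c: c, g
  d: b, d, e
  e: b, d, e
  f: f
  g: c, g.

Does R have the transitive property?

Transitive: yes — every two-step R-path is closed by a direct edge.

Yes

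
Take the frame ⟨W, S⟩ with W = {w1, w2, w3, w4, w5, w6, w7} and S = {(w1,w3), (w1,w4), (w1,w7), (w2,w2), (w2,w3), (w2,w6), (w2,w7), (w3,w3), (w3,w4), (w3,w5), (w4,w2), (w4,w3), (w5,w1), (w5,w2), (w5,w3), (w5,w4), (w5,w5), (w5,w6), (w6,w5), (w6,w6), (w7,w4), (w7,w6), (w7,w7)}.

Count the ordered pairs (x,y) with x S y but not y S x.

12

Enumerating: (w1,w3), (w1,w4), (w1,w7), (w2,w3), (w2,w6), (w2,w7), (w4,w2), (w5,w1), (w5,w2), (w5,w4), (w7,w4), (w7,w6).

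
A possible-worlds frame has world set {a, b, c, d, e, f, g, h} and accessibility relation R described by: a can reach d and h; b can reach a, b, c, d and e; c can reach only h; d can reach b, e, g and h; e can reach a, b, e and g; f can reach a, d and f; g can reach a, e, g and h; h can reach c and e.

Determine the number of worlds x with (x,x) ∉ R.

Enumerating: a, c, d, h.

4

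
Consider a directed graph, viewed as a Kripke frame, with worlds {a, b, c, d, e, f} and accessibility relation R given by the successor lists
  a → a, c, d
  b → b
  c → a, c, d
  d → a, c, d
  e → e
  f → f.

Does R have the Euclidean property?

Euclidean: yes — any two successors of a common world are R-related.

Yes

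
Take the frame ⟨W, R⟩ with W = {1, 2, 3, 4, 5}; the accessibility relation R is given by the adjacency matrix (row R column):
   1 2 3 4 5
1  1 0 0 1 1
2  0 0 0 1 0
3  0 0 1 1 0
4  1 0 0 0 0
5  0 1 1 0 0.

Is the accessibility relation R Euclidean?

No

Euclidean: no — 1 R 4 and 1 R 5, but not 4 R 5.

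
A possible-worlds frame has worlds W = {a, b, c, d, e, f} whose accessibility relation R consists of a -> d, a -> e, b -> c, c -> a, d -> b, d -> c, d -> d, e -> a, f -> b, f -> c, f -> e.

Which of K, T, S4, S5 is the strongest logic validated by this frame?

Reflexive (axiom T): no — a is not related to itself.
Transitive (axiom 4): no — a R d and d R b, but not a R b.
Euclidean (axiom 5): no — a R d and a R e, but not d R e.
So F validates K; T would additionally require R to be reflexive. The strongest is K.

K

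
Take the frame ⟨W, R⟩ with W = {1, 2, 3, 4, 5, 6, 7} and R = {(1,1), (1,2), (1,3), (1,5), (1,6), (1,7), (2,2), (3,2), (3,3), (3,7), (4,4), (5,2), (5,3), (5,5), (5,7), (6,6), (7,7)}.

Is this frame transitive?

Yes

Transitive: yes — every two-step R-path is closed by a direct edge.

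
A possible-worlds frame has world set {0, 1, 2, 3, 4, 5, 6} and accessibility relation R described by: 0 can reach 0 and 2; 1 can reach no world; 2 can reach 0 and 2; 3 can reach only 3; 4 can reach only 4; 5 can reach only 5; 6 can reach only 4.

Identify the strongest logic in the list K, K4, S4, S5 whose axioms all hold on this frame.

Transitive (axiom 4): yes — every two-step R-path is closed by a direct edge.
Reflexive (axiom T): no — 1 is not related to itself.
Euclidean (axiom 5): yes — any two successors of a common world are R-related.
So F validates K, K4; S4 would additionally require R to be reflexive. The strongest is K4.

K4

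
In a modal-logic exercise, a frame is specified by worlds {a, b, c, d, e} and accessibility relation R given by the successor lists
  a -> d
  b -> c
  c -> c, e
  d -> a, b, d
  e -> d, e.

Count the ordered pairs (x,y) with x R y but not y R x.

4

Enumerating: (b,c), (c,e), (d,b), (e,d).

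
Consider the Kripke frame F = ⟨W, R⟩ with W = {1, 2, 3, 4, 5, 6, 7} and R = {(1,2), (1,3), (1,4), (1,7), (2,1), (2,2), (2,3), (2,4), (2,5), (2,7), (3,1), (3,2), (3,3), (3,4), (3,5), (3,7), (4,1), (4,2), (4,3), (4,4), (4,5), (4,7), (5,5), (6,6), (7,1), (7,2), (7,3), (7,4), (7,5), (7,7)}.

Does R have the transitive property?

No

Transitive: no — 1 R 2 and 2 R 5, but not 1 R 5.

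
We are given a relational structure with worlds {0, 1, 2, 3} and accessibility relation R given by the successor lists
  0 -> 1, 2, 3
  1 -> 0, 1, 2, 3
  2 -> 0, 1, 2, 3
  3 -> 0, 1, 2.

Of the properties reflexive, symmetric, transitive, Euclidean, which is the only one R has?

Reflexive: no — 0 is not related to itself.
Symmetric: yes — every pair in R has its reverse in R.
Transitive: no — 0 R 1 and 1 R 0, but not 0 R 0.
Euclidean: no — 0 R 3 and 0 R 3, but not 3 R 3.
Only symmetric holds.

symmetric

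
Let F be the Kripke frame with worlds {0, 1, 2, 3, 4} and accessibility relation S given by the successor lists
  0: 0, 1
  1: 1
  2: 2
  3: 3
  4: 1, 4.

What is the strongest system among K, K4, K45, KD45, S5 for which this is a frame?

Transitive (axiom 4): yes — every two-step S-path is closed by a direct edge.
Euclidean (axiom 5): no — 0 S 1 and 0 S 0, but not 1 S 0.
Serial (axiom D): yes — every world has a successor (e.g. 0 S 0).
Reflexive (axiom T): yes — every world is S-related to itself.
So F validates K, K4; K45 would additionally require S to be Euclidean. The strongest is K4.

K4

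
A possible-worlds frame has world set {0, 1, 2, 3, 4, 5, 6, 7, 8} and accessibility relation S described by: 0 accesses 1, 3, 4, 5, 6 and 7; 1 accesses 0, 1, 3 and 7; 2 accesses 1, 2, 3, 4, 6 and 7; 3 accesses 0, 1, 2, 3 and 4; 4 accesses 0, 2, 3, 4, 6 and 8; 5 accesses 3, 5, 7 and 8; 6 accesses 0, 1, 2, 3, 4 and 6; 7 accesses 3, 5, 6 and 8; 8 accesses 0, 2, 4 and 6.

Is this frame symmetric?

No

Symmetric: no — 0 S 5 but not 5 S 0.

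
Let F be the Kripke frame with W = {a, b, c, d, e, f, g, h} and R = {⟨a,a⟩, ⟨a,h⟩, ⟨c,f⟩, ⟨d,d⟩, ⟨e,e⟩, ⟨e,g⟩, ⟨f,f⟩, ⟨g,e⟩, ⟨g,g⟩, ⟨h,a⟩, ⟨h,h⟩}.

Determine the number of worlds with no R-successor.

Enumerating: b.

1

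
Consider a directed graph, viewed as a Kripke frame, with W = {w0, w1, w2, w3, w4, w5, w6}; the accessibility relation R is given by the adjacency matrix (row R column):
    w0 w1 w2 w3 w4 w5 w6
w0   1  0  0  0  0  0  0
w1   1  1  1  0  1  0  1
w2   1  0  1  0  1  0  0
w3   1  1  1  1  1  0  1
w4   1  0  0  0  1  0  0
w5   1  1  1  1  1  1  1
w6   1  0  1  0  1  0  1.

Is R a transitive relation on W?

Yes

Transitive: yes — every two-step R-path is closed by a direct edge.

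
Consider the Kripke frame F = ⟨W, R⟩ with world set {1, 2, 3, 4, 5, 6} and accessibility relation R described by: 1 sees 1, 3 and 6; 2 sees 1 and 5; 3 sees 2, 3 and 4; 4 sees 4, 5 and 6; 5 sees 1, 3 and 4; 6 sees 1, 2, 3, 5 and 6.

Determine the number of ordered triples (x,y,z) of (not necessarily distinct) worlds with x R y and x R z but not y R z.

Enumerating: (1,3,1), (1,3,6), (2,1,5), (2,5,5), (3,2,2), (3,2,3), (3,2,4), (3,4,2), (3,4,3), (4,5,5), (4,5,6), (4,6,4), … and 15 more.
Total: 27.

27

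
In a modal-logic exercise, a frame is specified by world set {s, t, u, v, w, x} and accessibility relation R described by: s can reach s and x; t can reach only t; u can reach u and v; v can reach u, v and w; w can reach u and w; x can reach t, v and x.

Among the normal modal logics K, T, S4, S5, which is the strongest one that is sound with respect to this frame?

T

Reflexive (axiom T): yes — every world is R-related to itself.
Transitive (axiom 4): no — s R x and x R t, but not s R t.
Euclidean (axiom 5): no — v R u and v R w, but not u R w.
So F validates K, T; S4 would additionally require R to be transitive. The strongest is T.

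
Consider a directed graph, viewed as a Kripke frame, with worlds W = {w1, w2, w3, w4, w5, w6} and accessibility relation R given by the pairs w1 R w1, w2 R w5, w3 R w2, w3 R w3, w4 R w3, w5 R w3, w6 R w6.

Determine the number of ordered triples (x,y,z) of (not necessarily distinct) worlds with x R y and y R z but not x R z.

Enumerating: (w2,w5,w3), (w3,w2,w5), (w4,w3,w2), (w5,w3,w2).

4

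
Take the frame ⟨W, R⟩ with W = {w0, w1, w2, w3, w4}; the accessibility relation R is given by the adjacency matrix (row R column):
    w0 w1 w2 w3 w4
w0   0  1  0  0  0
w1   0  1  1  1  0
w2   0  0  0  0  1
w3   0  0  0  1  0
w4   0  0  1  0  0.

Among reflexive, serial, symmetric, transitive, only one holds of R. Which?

Reflexive: no — w0 is not related to itself.
Serial: yes — every world has a successor (e.g. w0 R w1).
Symmetric: no — w0 R w1 but not w1 R w0.
Transitive: no — w0 R w1 and w1 R w2, but not w0 R w2.
Only serial holds.

serial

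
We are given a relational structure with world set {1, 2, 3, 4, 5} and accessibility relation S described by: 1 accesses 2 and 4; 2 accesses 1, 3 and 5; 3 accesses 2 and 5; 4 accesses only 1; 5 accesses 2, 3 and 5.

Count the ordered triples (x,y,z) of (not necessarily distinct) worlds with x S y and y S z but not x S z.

Enumerating: (1,2,1), (1,2,3), (1,2,5), (1,4,1), (2,1,2), (2,1,4), (2,3,2), (2,5,2), (3,2,1), (3,2,3), (3,5,3), (4,1,2), (4,1,4), (5,2,1).

14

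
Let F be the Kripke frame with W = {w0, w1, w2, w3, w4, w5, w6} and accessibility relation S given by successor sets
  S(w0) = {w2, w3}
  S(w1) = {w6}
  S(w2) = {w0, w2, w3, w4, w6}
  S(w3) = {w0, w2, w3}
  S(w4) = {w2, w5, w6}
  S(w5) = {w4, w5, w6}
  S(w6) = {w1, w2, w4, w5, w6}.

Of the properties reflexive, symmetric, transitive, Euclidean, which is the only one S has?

Reflexive: no — w0 is not related to itself.
Symmetric: yes — every pair in S has its reverse in S.
Transitive: no — w0 S w2 and w2 S w4, but not w0 S w4.
Euclidean: no — w2 S w0 and w2 S w4, but not w0 S w4.
Only symmetric holds.

symmetric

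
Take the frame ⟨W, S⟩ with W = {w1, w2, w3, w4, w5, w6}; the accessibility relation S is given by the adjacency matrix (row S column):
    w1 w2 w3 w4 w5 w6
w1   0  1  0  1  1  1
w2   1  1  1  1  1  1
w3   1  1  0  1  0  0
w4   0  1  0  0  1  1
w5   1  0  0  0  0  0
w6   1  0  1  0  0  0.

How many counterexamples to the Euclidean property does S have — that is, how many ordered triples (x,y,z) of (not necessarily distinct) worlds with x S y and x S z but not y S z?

39

Enumerating: (w1,w4,w4), (w1,w5,w2), (w1,w5,w4), (w1,w5,w5), (w1,w5,w6), (w1,w6,w2), (w1,w6,w4), (w1,w6,w5), (w1,w6,w6), (w2,w1,w1), (w2,w1,w3), (w2,w3,w3), … and 27 more.
Total: 39.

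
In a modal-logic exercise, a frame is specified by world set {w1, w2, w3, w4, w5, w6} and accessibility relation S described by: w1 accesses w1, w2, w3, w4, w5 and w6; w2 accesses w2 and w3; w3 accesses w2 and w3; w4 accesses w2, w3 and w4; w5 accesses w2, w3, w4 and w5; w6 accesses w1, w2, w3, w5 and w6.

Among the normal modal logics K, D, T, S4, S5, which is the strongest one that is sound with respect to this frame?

T

Serial (axiom D): yes — every world has a successor (e.g. w1 S w1).
Reflexive (axiom T): yes — every world is S-related to itself.
Transitive (axiom 4): no — w6 S w1 and w1 S w4, but not w6 S w4.
Euclidean (axiom 5): no — w1 S w2 and w1 S w4, but not w2 S w4.
So F validates K, D, T; S4 would additionally require S to be transitive. The strongest is T.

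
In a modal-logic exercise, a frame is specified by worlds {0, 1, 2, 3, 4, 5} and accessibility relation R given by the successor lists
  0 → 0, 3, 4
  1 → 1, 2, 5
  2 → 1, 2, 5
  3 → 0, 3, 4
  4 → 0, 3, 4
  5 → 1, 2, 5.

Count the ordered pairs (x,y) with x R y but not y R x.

0

R is symmetric; there are no such tuples.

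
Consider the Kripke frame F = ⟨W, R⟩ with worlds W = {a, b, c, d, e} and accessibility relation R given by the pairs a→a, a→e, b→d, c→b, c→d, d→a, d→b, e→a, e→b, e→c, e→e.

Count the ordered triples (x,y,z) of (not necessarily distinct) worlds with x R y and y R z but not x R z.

9

Enumerating: (a,e,b), (a,e,c), (b,d,a), (b,d,b), (c,d,a), (d,a,e), (d,b,d), (e,b,d), (e,c,d).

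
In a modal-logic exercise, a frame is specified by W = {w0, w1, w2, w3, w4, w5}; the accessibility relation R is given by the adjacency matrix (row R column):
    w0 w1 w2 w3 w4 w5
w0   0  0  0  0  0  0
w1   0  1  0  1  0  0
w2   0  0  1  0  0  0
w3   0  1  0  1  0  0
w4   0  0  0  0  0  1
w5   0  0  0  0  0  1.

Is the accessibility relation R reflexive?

No

Reflexive: no — w0 is not related to itself.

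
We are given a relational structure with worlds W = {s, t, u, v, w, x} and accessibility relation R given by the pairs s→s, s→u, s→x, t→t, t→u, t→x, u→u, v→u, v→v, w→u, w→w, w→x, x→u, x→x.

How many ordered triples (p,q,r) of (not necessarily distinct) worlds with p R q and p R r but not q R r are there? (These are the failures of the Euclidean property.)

Enumerating: (s,u,s), (s,u,x), (s,x,s), (t,u,t), (t,u,x), (t,x,t), (v,u,v), (w,u,w), (w,u,x), (w,x,w), (x,u,x).

11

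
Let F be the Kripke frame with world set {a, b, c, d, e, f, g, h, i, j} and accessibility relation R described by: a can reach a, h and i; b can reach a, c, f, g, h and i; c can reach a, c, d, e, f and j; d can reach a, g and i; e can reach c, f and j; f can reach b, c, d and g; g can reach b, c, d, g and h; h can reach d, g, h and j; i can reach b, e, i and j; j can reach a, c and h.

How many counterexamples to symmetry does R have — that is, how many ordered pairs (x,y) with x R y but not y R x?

18

Enumerating: (a,h), (a,i), (b,a), (b,c), (b,h), (c,a), (c,d), (d,a), (d,i), (e,f), (e,j), (f,d), (f,g), (g,c), (h,d), (i,e), (i,j), (j,a).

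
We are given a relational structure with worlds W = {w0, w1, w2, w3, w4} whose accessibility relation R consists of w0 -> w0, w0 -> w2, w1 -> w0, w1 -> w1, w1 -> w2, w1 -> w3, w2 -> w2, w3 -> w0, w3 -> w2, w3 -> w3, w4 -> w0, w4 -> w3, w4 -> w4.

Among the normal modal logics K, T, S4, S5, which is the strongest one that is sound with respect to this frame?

Reflexive (axiom T): yes — every world is R-related to itself.
Transitive (axiom 4): no — w4 R w0 and w0 R w2, but not w4 R w2.
Euclidean (axiom 5): no — w1 R w0 and w1 R w3, but not w0 R w3.
So F validates K, T; S4 would additionally require R to be transitive. The strongest is T.

T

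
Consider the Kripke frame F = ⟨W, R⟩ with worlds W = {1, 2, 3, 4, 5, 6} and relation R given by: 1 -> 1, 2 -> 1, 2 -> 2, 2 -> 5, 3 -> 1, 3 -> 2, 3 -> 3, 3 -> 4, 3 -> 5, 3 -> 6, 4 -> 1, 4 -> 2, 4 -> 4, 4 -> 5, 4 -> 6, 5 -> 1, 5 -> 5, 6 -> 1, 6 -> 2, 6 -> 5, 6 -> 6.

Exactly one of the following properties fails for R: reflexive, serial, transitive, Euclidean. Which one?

Reflexive: yes — every world is R-related to itself.
Serial: yes — every world has a successor (e.g. 1 R 1).
Transitive: yes — every two-step R-path is closed by a direct edge.
Euclidean: no — 2 R 1 and 2 R 5, but not 1 R 5.
Only Euclidean fails.

Euclidean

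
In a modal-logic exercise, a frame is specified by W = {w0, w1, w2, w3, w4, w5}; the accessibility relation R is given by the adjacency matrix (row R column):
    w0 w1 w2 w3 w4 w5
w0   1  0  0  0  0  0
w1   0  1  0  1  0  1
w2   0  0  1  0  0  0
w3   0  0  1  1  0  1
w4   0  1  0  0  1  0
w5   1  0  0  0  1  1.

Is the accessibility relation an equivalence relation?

No

Reflexive: yes — every world is R-related to itself.
Symmetric: no — w1 R w3 but not w3 R w1.
Transitive: no — w1 R w3 and w3 R w2, but not w1 R w2.
So R is not an equivalence relation.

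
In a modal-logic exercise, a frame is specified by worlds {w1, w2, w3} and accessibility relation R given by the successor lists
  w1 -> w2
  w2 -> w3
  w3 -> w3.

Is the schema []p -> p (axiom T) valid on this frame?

No

By correspondence theory, T is valid on a frame iff R is reflexive.
Reflexive: no — w1 is not related to itself.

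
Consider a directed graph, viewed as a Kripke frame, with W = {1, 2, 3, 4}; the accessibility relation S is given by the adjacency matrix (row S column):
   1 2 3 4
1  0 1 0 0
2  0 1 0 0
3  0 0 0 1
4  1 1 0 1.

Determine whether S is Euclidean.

No

Euclidean: no — 4 S 2 and 4 S 1, but not 2 S 1.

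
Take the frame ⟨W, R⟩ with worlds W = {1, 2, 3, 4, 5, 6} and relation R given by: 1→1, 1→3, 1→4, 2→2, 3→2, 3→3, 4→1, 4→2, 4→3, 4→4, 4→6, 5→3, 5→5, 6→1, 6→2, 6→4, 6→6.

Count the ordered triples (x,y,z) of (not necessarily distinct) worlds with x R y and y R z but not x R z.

Enumerating: (1,3,2), (1,4,2), (1,4,6), (5,3,2), (6,1,3), (6,4,3).

6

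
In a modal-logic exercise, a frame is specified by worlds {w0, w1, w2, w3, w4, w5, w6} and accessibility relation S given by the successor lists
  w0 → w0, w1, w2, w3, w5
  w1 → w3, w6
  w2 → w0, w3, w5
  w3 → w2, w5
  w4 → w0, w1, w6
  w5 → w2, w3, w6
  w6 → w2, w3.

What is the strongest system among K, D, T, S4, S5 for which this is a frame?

Serial (axiom D): yes — every world has a successor (e.g. w0 S w0).
Reflexive (axiom T): no — w1 is not related to itself.
Transitive (axiom 4): no — w0 S w1 and w1 S w6, but not w0 S w6.
Euclidean (axiom 5): no — w0 S w1 and w0 S w2, but not w1 S w2.
So F validates K, D; T would additionally require S to be reflexive. The strongest is D.

D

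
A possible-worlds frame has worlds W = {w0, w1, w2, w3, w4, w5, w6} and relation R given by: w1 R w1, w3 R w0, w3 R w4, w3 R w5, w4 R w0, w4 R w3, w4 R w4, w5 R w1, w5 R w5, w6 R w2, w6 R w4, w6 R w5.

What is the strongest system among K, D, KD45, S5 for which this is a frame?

K

Serial (axiom D): no — w0 has no R-successor.
Euclidean (axiom 5): no — w3 R w0 and w3 R w4, but not w0 R w4.
Transitive (axiom 4): no — w3 R w5 and w5 R w1, but not w3 R w1.
Reflexive (axiom T): no — w0 is not related to itself.
So F validates K; D would additionally require R to be serial. The strongest is K.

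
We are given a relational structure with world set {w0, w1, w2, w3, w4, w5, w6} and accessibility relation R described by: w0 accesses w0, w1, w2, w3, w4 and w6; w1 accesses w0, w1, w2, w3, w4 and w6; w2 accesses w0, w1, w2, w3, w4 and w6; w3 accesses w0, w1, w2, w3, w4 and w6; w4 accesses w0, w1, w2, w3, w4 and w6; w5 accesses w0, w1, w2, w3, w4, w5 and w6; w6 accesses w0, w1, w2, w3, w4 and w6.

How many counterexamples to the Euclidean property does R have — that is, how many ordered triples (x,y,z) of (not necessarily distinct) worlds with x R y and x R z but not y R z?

Enumerating: (w5,w0,w5), (w5,w1,w5), (w5,w2,w5), (w5,w3,w5), (w5,w4,w5), (w5,w6,w5).

6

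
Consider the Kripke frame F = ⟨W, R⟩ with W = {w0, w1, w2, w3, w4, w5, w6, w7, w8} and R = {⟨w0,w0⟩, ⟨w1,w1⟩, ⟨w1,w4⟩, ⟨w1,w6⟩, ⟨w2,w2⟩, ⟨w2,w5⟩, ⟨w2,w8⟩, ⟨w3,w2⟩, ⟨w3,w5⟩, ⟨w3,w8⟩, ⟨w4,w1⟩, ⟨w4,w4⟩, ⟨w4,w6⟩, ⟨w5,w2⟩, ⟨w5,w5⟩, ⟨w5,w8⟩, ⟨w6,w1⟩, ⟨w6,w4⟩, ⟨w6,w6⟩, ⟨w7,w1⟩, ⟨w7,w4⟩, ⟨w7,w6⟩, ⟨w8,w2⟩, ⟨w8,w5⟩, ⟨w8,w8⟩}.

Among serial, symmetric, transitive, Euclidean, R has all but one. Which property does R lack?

Serial: yes — every world has a successor (e.g. w0 R w0).
Symmetric: no — w3 R w2 but not w2 R w3.
Transitive: yes — every two-step R-path is closed by a direct edge.
Euclidean: yes — any two successors of a common world are R-related.
Only symmetric fails.

symmetric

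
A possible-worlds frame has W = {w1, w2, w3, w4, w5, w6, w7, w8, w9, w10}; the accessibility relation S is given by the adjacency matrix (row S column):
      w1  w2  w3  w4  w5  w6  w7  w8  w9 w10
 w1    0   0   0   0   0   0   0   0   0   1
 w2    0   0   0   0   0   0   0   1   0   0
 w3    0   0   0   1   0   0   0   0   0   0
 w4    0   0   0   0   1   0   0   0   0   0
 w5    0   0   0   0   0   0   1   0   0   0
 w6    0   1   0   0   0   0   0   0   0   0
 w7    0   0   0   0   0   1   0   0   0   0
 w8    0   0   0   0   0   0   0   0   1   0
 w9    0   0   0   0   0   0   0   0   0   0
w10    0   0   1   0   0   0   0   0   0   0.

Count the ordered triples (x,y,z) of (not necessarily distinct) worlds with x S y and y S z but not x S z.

8

Enumerating: (w1,w10,w3), (w10,w3,w4), (w2,w8,w9), (w3,w4,w5), (w4,w5,w7), (w5,w7,w6), (w6,w2,w8), (w7,w6,w2).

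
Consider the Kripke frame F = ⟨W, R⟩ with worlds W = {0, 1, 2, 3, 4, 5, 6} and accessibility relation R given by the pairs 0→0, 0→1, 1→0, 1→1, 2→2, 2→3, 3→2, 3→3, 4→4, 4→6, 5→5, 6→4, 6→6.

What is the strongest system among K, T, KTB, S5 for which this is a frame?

S5

Reflexive (axiom T): yes — every world is R-related to itself.
Symmetric (axiom B): yes — every pair in R has its reverse in R.
Euclidean (axiom 5): yes — any two successors of a common world are R-related.
So F validates K, T, KTB, S5. The strongest is S5.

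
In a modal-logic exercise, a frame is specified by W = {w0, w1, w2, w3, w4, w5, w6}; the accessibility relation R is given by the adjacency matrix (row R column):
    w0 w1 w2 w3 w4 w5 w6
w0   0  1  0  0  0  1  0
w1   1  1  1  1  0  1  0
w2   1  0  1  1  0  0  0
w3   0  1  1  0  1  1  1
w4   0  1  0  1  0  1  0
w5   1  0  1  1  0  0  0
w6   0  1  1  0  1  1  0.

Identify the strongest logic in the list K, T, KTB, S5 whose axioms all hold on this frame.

K

Reflexive (axiom T): no — w0 is not related to itself.
Symmetric (axiom B): no — w1 R w2 but not w2 R w1.
Euclidean (axiom 5): no — w0 R w5 and w0 R w1, but not w5 R w1.
So F validates K; T would additionally require R to be reflexive. The strongest is K.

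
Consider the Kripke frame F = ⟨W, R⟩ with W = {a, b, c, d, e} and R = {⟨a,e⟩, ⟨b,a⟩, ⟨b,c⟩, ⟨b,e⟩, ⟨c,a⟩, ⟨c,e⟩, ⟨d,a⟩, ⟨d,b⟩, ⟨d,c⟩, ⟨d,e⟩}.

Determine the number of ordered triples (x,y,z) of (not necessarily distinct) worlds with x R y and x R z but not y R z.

20

Enumerating: (a,e,e), (b,a,a), (b,a,c), (b,c,c), (b,e,a), (b,e,c), (b,e,e), (c,a,a), (c,e,a), (c,e,e), (d,a,a), (d,a,b), … and 8 more.
Total: 20.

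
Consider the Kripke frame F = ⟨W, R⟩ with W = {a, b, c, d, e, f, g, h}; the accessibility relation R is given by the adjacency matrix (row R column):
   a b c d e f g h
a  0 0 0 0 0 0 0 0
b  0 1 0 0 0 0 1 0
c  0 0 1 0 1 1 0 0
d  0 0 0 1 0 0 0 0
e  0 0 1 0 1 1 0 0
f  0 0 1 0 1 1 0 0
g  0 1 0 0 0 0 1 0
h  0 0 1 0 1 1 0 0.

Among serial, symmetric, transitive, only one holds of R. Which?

transitive

Serial: no — a has no R-successor.
Symmetric: no — h R c but not c R h.
Transitive: yes — every two-step R-path is closed by a direct edge.
Only transitive holds.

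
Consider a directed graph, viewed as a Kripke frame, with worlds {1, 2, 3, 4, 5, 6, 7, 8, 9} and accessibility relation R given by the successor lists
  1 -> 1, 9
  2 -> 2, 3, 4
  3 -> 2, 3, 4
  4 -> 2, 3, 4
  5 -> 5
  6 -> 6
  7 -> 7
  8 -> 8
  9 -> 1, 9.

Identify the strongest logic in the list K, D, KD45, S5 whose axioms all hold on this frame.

Serial (axiom D): yes — every world has a successor (e.g. 1 R 1).
Euclidean (axiom 5): yes — any two successors of a common world are R-related.
Transitive (axiom 4): yes — every two-step R-path is closed by a direct edge.
Reflexive (axiom T): yes — every world is R-related to itself.
So F validates K, D, KD45, S5. The strongest is S5.

S5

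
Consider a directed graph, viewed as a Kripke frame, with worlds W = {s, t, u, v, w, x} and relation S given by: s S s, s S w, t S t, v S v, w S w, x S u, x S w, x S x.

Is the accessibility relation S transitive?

Transitive: yes — every two-step S-path is closed by a direct edge.

Yes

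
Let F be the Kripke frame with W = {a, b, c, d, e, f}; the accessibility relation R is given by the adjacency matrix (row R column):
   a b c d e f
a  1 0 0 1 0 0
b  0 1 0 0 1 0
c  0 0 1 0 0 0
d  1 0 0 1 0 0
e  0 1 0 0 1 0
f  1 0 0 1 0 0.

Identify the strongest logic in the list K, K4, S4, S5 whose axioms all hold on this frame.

K4

Transitive (axiom 4): yes — every two-step R-path is closed by a direct edge.
Reflexive (axiom T): no — f is not related to itself.
Euclidean (axiom 5): yes — any two successors of a common world are R-related.
So F validates K, K4; S4 would additionally require R to be reflexive. The strongest is K4.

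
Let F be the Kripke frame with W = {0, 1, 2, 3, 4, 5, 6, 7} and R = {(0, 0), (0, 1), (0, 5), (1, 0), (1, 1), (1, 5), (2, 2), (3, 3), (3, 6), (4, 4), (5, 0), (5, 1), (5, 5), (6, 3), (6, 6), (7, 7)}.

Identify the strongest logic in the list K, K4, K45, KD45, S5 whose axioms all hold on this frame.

S5

Transitive (axiom 4): yes — every two-step R-path is closed by a direct edge.
Euclidean (axiom 5): yes — any two successors of a common world are R-related.
Serial (axiom D): yes — every world has a successor (e.g. 0 R 0).
Reflexive (axiom T): yes — every world is R-related to itself.
So F validates K, K4, K45, KD45, S5. The strongest is S5.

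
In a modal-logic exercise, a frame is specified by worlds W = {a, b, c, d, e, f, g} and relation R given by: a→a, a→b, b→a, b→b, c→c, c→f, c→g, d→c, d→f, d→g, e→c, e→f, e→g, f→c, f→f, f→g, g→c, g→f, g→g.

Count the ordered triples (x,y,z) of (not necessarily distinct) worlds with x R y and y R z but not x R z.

R is transitive; there are no such tuples.

0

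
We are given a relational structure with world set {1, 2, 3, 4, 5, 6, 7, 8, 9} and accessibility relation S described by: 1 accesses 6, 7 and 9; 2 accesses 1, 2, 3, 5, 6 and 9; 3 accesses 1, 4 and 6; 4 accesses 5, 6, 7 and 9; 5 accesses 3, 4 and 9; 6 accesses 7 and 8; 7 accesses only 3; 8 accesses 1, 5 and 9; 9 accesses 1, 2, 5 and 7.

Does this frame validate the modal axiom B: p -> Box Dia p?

Axiom B corresponds to the accessibility relation being symmetric.
Symmetric: no — 1 S 6 but not 6 S 1.

No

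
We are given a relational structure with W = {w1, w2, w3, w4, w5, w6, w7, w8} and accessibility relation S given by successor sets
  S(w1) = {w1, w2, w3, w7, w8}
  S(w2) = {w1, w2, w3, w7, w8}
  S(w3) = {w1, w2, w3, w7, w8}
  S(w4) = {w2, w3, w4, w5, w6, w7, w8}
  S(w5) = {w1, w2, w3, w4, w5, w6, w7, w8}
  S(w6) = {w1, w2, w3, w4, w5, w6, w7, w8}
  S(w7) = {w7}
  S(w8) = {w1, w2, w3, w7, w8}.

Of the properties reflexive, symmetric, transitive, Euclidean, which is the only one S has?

Reflexive: yes — every world is S-related to itself.
Symmetric: no — w1 S w7 but not w7 S w1.
Transitive: no — w4 S w2 and w2 S w1, but not w4 S w1.
Euclidean: no — w1 S w7 and w1 S w2, but not w7 S w2.
Only reflexive holds.

reflexive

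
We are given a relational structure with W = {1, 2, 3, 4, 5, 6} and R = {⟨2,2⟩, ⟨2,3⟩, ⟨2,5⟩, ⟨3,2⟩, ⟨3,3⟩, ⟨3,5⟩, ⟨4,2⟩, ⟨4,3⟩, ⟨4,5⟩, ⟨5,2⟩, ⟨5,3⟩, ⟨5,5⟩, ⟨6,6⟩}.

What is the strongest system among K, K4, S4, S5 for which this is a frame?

K4

Transitive (axiom 4): yes — every two-step R-path is closed by a direct edge.
Reflexive (axiom T): no — 1 is not related to itself.
Euclidean (axiom 5): yes — any two successors of a common world are R-related.
So F validates K, K4; S4 would additionally require R to be reflexive. The strongest is K4.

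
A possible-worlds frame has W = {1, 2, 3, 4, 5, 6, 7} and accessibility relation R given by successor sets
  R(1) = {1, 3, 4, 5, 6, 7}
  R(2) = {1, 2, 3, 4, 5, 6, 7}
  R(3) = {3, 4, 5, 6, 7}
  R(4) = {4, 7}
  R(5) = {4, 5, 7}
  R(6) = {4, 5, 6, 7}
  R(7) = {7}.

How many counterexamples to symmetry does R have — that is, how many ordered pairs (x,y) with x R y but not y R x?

Enumerating: (1,3), (1,4), (1,5), (1,6), (1,7), (2,1), (2,3), (2,4), (2,5), (2,6), (2,7), (3,4), … and 9 more.
Total: 21.

21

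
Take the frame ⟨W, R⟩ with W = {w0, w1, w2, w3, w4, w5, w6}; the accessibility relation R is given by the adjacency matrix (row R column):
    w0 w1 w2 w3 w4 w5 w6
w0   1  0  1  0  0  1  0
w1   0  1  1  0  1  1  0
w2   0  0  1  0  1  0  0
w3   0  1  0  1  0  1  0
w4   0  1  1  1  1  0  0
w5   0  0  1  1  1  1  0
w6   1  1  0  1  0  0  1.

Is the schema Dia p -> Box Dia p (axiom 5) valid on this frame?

The schema 5 characterises exactly the Euclidean frames.
Euclidean: no — w0 R w2 and w0 R w5, but not w2 R w5.

No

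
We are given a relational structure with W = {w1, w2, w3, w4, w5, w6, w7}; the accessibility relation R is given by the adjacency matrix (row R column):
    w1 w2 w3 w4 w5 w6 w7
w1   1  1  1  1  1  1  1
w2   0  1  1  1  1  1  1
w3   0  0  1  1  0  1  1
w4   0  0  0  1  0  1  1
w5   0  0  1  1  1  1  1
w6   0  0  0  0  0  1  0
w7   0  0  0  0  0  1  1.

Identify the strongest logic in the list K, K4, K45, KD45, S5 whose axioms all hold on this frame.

K4

Transitive (axiom 4): yes — every two-step R-path is closed by a direct edge.
Euclidean (axiom 5): no — w1 R w3 and w1 R w2, but not w3 R w2.
Serial (axiom D): yes — every world has a successor (e.g. w1 R w1).
Reflexive (axiom T): yes — every world is R-related to itself.
So F validates K, K4; K45 would additionally require R to be Euclidean. The strongest is K4.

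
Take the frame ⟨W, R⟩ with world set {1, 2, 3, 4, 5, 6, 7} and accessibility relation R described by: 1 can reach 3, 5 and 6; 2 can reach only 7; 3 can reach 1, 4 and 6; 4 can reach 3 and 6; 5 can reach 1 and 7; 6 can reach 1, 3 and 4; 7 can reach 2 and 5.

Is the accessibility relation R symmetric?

Symmetric: yes — every pair in R has its reverse in R.

Yes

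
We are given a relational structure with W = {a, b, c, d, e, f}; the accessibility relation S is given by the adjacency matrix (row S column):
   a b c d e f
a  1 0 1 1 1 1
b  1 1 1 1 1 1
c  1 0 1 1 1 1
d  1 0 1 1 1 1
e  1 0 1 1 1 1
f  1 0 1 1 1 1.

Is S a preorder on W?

Yes

Reflexive: yes — every world is S-related to itself.
Transitive: yes — every two-step S-path is closed by a direct edge.
So S is a preorder.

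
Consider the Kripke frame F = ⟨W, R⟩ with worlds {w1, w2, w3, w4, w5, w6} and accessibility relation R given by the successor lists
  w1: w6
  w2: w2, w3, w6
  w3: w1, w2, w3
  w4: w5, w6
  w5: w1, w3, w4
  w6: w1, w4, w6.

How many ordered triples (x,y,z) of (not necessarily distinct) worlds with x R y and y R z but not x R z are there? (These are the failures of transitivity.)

17

Enumerating: (w1,w6,w1), (w1,w6,w4), (w2,w3,w1), (w2,w6,w1), (w2,w6,w4), (w3,w1,w6), (w3,w2,w6), (w4,w5,w1), (w4,w5,w3), (w4,w5,w4), (w4,w6,w1), (w4,w6,w4), (w5,w1,w6), (w5,w3,w2), (w5,w4,w5), (w5,w4,w6), (w6,w4,w5).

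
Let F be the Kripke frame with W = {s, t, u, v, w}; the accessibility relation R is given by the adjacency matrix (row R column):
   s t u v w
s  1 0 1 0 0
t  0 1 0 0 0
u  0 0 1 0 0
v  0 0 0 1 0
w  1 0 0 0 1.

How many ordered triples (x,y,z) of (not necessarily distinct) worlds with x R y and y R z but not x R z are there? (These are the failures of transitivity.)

1

Enumerating: (w,s,u).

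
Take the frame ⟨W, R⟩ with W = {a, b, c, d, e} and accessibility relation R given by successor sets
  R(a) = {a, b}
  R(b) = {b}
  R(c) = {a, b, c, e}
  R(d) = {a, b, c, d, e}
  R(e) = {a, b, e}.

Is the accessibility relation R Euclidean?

No

Euclidean: no — c R a and c R e, but not a R e.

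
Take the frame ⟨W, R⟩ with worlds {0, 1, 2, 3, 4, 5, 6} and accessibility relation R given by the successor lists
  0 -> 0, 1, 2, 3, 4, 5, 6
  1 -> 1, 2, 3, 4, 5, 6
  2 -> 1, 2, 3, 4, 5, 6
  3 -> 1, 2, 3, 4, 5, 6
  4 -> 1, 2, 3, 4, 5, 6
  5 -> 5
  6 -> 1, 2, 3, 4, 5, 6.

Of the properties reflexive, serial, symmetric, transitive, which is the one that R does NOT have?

Reflexive: yes — every world is R-related to itself.
Serial: yes — every world has a successor (e.g. 0 R 0).
Symmetric: no — 0 R 1 but not 1 R 0.
Transitive: yes — every two-step R-path is closed by a direct edge.
Only symmetric fails.

symmetric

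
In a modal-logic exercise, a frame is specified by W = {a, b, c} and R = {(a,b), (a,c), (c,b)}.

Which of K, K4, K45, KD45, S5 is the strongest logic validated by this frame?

Transitive (axiom 4): yes — every two-step R-path is closed by a direct edge.
Euclidean (axiom 5): no — a R b and a R c, but not b R c.
Serial (axiom D): no — b has no R-successor.
Reflexive (axiom T): no — a is not related to itself.
So F validates K, K4; K45 would additionally require R to be Euclidean. The strongest is K4.

K4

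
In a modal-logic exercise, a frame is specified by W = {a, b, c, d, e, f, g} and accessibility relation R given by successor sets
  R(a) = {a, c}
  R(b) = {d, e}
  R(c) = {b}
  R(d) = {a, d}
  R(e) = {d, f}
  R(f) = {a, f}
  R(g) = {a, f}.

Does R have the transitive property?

Transitive: no — a R c and c R b, but not a R b.

No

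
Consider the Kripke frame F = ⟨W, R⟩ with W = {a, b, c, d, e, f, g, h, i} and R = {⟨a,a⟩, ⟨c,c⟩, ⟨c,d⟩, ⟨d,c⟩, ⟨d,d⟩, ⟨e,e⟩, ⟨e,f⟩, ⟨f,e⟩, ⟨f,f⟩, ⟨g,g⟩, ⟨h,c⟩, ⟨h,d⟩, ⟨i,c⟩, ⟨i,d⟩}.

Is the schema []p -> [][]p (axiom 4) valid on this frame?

Axiom 4 corresponds to the accessibility relation being transitive.
Transitive: yes — every two-step R-path is closed by a direct edge.

Yes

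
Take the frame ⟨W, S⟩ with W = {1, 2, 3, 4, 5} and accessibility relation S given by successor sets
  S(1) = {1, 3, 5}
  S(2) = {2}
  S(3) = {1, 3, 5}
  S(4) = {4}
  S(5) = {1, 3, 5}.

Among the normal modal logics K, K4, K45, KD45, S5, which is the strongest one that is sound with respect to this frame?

Transitive (axiom 4): yes — every two-step S-path is closed by a direct edge.
Euclidean (axiom 5): yes — any two successors of a common world are S-related.
Serial (axiom D): yes — every world has a successor (e.g. 1 S 1).
Reflexive (axiom T): yes — every world is S-related to itself.
So F validates K, K4, K45, KD45, S5. The strongest is S5.

S5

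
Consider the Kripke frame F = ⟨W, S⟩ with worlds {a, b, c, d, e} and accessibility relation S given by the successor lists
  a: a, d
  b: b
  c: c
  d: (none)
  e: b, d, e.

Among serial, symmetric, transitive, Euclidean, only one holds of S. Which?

Serial: no — d has no S-successor.
Symmetric: no — a S d but not d S a.
Transitive: yes — every two-step S-path is closed by a direct edge.
Euclidean: no — e S b and e S d, but not b S d.
Only transitive holds.

transitive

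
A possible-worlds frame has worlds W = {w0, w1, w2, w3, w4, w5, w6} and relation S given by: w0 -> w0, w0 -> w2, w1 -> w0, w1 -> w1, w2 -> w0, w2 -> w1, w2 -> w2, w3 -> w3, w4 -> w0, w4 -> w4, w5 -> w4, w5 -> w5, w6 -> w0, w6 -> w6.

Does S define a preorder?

No

Reflexive: yes — every world is S-related to itself.
Transitive: no — w0 S w2 and w2 S w1, but not w0 S w1.
So S is not a preorder.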